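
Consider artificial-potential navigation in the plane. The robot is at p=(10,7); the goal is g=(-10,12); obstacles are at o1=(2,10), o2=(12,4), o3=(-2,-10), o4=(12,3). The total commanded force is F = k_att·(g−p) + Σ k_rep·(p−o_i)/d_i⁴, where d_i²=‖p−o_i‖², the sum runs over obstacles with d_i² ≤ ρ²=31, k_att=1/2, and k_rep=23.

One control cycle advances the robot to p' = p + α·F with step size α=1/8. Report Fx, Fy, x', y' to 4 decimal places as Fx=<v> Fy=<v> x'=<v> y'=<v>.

F_att = 1/2·(g−p) = 1/2·(-20,5) = (-10.0000,2.5000)
o1: d²=73 > ρ²=31 → inactive
o2: d²=13 ≤ ρ²=31; F_rep = 23·(-2,3)/13² = (-0.2722,0.4083)
o3: d²=433 > ρ²=31 → inactive
o4: d²=20 ≤ ρ²=31; F_rep = 23·(-2,4)/20² = (-0.1150,0.2300)
F = F_att + ΣF_rep = (-10.3872,3.1383)
p' = p + 1/8·F = (8.7016,7.3923)

Fx=-10.3872 Fy=3.1383 x'=8.7016 y'=7.3923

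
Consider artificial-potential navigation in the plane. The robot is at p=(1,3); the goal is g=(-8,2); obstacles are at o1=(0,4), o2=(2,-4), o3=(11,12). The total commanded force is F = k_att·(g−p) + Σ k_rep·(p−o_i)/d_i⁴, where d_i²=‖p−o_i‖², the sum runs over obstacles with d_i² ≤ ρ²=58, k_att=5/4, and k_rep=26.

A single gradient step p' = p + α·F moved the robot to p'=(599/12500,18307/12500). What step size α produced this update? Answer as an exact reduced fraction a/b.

F_att = 5/4·(g−p) = 5/4·(-9,-1) = (-11.2500,-1.2500)
o1: d²=2 ≤ ρ²=58; F_rep = 26·(1,-1)/2² = (6.5000,-6.5000)
o2: d²=50 ≤ ρ²=58; F_rep = 26·(-1,7)/50² = (-0.0104,0.0728)
o3: d²=181 > ρ²=58 → inactive
F = F_att + ΣF_rep = (-4.7604,-7.6772)
Δp = p'−p = (-0.9521,-1.5354); α = Δx/Fx = (-11901/12500) / (-11901/2500) = 1/5
check: Δy/Fy = (-19193/12500) / (-19193/2500) = 1/5 ✓

α = 1/5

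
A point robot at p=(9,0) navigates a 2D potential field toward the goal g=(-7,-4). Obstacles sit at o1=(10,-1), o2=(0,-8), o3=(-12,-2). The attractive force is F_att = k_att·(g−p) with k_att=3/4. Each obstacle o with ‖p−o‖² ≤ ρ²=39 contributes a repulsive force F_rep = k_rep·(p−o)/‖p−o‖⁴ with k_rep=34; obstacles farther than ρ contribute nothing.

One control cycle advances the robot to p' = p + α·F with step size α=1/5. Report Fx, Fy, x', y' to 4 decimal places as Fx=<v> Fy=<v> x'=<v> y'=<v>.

Fx=-20.5000 Fy=5.5000 x'=4.9000 y'=1.1000

F_att = 3/4·(g−p) = 3/4·(-16,-4) = (-12.0000,-3.0000)
o1: d²=2 ≤ ρ²=39; F_rep = 34·(-1,1)/2² = (-8.5000,8.5000)
o2: d²=145 > ρ²=39 → inactive
o3: d²=445 > ρ²=39 → inactive
F = F_att + ΣF_rep = (-20.5000,5.5000)
p' = p + 1/5·F = (4.9000,1.1000)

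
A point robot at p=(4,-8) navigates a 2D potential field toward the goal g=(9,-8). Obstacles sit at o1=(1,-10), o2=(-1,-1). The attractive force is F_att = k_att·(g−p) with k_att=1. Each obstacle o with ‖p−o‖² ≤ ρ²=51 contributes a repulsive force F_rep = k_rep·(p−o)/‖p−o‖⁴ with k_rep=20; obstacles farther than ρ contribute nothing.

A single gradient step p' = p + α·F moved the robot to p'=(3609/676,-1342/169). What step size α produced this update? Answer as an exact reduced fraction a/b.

α = 1/4

F_att = 1·(g−p) = 1·(5,0) = (5.0000,0.0000)
o1: d²=13 ≤ ρ²=51; F_rep = 20·(3,2)/13² = (0.3550,0.2367)
o2: d²=74 > ρ²=51 → inactive
F = F_att + ΣF_rep = (5.3550,0.2367)
Δp = p'−p = (1.3388,0.0592); α = Δx/Fx = (905/676) / (905/169) = 1/4
check: Δy/Fy = (10/169) / (40/169) = 1/4 ✓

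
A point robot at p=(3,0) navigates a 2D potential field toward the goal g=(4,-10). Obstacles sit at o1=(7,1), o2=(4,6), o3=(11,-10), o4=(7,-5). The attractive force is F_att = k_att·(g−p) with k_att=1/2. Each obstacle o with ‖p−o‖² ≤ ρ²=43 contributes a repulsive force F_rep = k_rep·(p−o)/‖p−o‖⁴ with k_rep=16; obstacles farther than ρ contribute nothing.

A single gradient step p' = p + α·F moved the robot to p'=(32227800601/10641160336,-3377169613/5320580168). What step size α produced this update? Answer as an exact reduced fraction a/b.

α = 1/8

F_att = 1/2·(g−p) = 1/2·(1,-10) = (0.5000,-5.0000)
o1: d²=17 ≤ ρ²=43; F_rep = 16·(-4,-1)/17² = (-0.2215,-0.0554)
o2: d²=37 ≤ ρ²=43; F_rep = 16·(-1,-6)/37² = (-0.0117,-0.0701)
o3: d²=164 > ρ²=43 → inactive
o4: d²=41 ≤ ρ²=43; F_rep = 16·(-4,5)/41² = (-0.0381,0.0476)
F = F_att + ΣF_rep = (0.2288,-5.0779)
Δp = p'−p = (0.0286,-0.6347); α = Δx/Fx = (304319593/10641160336) / (304319593/1330145042) = 1/8
check: Δy/Fy = (-3377169613/5320580168) / (-3377169613/665072521) = 1/8 ✓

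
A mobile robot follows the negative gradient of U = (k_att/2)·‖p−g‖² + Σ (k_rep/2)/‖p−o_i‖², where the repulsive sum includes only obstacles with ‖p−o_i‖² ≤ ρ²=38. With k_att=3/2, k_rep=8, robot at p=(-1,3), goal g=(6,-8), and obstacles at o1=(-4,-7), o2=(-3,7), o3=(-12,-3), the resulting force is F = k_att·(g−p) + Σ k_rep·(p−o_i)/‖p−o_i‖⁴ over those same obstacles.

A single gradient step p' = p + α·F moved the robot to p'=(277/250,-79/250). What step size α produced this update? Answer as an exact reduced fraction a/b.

α = 1/5

F_att = 3/2·(g−p) = 3/2·(7,-11) = (10.5000,-16.5000)
o1: d²=109 > ρ²=38 → inactive
o2: d²=20 ≤ ρ²=38; F_rep = 8·(2,-4)/20² = (0.0400,-0.0800)
o3: d²=157 > ρ²=38 → inactive
F = F_att + ΣF_rep = (10.5400,-16.5800)
Δp = p'−p = (2.1080,-3.3160); α = Δx/Fx = (527/250) / (527/50) = 1/5
check: Δy/Fy = (-829/250) / (-829/50) = 1/5 ✓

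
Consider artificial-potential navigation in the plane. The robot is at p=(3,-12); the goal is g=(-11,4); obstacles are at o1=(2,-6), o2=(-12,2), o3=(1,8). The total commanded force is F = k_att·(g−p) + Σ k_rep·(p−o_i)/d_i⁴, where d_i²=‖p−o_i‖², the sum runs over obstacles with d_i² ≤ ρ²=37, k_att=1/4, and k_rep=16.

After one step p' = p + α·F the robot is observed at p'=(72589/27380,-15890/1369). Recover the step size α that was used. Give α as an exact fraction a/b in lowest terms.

α = 1/10

F_att = 1/4·(g−p) = 1/4·(-14,16) = (-3.5000,4.0000)
o1: d²=37 ≤ ρ²=37; F_rep = 16·(1,-6)/37² = (0.0117,-0.0701)
o2: d²=421 > ρ²=37 → inactive
o3: d²=404 > ρ²=37 → inactive
F = F_att + ΣF_rep = (-3.4883,3.9299)
Δp = p'−p = (-0.3488,0.3930); α = Δx/Fx = (-9551/27380) / (-9551/2738) = 1/10
check: Δy/Fy = (538/1369) / (5380/1369) = 1/10 ✓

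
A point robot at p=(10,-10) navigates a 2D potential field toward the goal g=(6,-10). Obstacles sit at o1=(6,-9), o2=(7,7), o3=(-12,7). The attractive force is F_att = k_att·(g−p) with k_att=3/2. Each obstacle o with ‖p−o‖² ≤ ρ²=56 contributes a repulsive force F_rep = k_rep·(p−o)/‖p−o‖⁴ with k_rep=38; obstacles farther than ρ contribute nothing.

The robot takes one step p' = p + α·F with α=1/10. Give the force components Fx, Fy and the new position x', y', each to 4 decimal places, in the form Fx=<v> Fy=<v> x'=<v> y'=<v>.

F_att = 3/2·(g−p) = 3/2·(-4,0) = (-6.0000,0.0000)
o1: d²=17 ≤ ρ²=56; F_rep = 38·(4,-1)/17² = (0.5260,-0.1315)
o2: d²=298 > ρ²=56 → inactive
o3: d²=773 > ρ²=56 → inactive
F = F_att + ΣF_rep = (-5.4740,-0.1315)
p' = p + 1/10·F = (9.4526,-10.0131)

Fx=-5.4740 Fy=-0.1315 x'=9.4526 y'=-10.0131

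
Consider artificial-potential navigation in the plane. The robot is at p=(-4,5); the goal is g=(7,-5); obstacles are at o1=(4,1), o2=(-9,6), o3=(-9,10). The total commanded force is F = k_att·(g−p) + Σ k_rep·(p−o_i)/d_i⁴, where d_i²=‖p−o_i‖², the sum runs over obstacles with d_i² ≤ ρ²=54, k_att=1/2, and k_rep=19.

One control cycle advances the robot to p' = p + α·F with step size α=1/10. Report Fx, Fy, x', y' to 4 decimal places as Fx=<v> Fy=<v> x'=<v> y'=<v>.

F_att = 1/2·(g−p) = 1/2·(11,-10) = (5.5000,-5.0000)
o1: d²=80 > ρ²=54 → inactive
o2: d²=26 ≤ ρ²=54; F_rep = 19·(5,-1)/26² = (0.1405,-0.0281)
o3: d²=50 ≤ ρ²=54; F_rep = 19·(5,-5)/50² = (0.0380,-0.0380)
F = F_att + ΣF_rep = (5.6785,-5.0661)
p' = p + 1/10·F = (-3.4321,4.4934)

Fx=5.6785 Fy=-5.0661 x'=-3.4321 y'=4.4934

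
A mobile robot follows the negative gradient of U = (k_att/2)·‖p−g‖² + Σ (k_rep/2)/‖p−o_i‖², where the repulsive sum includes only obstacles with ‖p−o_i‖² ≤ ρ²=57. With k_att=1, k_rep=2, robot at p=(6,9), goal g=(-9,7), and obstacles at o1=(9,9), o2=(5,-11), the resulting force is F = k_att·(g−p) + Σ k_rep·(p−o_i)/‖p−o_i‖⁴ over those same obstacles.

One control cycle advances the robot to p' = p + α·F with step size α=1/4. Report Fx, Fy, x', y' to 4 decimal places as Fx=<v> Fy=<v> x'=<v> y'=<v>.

Fx=-15.0741 Fy=-2.0000 x'=2.2315 y'=8.5000

F_att = 1·(g−p) = 1·(-15,-2) = (-15.0000,-2.0000)
o1: d²=9 ≤ ρ²=57; F_rep = 2·(-3,0)/9² = (-0.0741,0.0000)
o2: d²=401 > ρ²=57 → inactive
F = F_att + ΣF_rep = (-15.0741,-2.0000)
p' = p + 1/4·F = (2.2315,8.5000)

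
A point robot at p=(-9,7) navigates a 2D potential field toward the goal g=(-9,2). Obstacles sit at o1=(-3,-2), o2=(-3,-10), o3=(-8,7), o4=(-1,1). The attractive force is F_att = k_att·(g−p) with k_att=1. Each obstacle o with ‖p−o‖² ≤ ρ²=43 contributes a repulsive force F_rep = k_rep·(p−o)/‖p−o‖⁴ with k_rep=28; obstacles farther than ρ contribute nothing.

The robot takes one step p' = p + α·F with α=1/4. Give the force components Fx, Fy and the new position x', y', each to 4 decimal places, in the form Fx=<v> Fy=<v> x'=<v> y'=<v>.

F_att = 1·(g−p) = 1·(0,-5) = (0.0000,-5.0000)
o1: d²=117 > ρ²=43 → inactive
o2: d²=325 > ρ²=43 → inactive
o3: d²=1 ≤ ρ²=43; F_rep = 28·(-1,0)/1² = (-28.0000,0.0000)
o4: d²=100 > ρ²=43 → inactive
F = F_att + ΣF_rep = (-28.0000,-5.0000)
p' = p + 1/4·F = (-16.0000,5.7500)

Fx=-28.0000 Fy=-5.0000 x'=-16.0000 y'=5.7500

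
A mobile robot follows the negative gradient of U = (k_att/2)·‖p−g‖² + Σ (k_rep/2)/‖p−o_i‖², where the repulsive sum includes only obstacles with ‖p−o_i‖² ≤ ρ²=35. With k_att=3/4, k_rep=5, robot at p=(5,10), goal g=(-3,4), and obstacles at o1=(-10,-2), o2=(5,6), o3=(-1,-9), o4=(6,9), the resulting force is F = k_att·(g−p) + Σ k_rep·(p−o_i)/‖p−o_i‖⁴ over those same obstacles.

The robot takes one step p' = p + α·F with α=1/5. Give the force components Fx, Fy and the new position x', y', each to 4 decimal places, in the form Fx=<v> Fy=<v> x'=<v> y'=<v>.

F_att = 3/4·(g−p) = 3/4·(-8,-6) = (-6.0000,-4.5000)
o1: d²=369 > ρ²=35 → inactive
o2: d²=16 ≤ ρ²=35; F_rep = 5·(0,4)/16² = (0.0000,0.0781)
o3: d²=397 > ρ²=35 → inactive
o4: d²=2 ≤ ρ²=35; F_rep = 5·(-1,1)/2² = (-1.2500,1.2500)
F = F_att + ΣF_rep = (-7.2500,-3.1719)
p' = p + 1/5·F = (3.5500,9.3656)

Fx=-7.2500 Fy=-3.1719 x'=3.5500 y'=9.3656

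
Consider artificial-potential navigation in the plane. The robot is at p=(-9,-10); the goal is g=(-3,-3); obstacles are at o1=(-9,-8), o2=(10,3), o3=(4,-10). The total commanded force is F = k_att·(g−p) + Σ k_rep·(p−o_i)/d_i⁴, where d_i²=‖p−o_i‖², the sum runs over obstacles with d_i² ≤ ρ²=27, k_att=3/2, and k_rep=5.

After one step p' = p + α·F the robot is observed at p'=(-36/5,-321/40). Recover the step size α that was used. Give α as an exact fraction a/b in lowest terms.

α = 1/5

F_att = 3/2·(g−p) = 3/2·(6,7) = (9.0000,10.5000)
o1: d²=4 ≤ ρ²=27; F_rep = 5·(0,-2)/4² = (0.0000,-0.6250)
o2: d²=530 > ρ²=27 → inactive
o3: d²=169 > ρ²=27 → inactive
F = F_att + ΣF_rep = (9.0000,9.8750)
Δp = p'−p = (1.8000,1.9750); α = Δx/Fx = (9/5) / (9) = 1/5
check: Δy/Fy = (79/40) / (79/8) = 1/5 ✓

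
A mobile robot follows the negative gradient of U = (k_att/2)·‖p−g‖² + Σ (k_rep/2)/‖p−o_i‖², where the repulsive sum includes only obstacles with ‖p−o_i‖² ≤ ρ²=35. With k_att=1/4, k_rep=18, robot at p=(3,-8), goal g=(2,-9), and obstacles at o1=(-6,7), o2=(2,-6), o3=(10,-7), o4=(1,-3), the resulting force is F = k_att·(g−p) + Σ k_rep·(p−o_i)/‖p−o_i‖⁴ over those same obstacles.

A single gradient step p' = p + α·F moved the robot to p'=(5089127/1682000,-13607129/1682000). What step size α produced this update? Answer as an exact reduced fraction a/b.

α = 1/20

F_att = 1/4·(g−p) = 1/4·(-1,-1) = (-0.2500,-0.2500)
o1: d²=306 > ρ²=35 → inactive
o2: d²=5 ≤ ρ²=35; F_rep = 18·(1,-2)/5² = (0.7200,-1.4400)
o3: d²=50 > ρ²=35 → inactive
o4: d²=29 ≤ ρ²=35; F_rep = 18·(2,-5)/29² = (0.0428,-0.1070)
F = F_att + ΣF_rep = (0.5128,-1.7970)
Δp = p'−p = (0.0256,-0.0899); α = Δx/Fx = (43127/1682000) / (43127/84100) = 1/20
check: Δy/Fy = (-151129/1682000) / (-151129/84100) = 1/20 ✓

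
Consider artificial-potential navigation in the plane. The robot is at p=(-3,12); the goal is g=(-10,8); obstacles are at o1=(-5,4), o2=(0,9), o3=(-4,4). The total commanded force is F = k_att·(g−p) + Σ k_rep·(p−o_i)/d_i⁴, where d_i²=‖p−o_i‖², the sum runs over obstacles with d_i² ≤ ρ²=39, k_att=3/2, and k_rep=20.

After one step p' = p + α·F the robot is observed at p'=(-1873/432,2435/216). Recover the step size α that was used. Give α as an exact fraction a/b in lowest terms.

α = 1/8

F_att = 3/2·(g−p) = 3/2·(-7,-4) = (-10.5000,-6.0000)
o1: d²=68 > ρ²=39 → inactive
o2: d²=18 ≤ ρ²=39; F_rep = 20·(-3,3)/18² = (-0.1852,0.1852)
o3: d²=65 > ρ²=39 → inactive
F = F_att + ΣF_rep = (-10.6852,-5.8148)
Δp = p'−p = (-1.3356,-0.7269); α = Δx/Fx = (-577/432) / (-577/54) = 1/8
check: Δy/Fy = (-157/216) / (-157/27) = 1/8 ✓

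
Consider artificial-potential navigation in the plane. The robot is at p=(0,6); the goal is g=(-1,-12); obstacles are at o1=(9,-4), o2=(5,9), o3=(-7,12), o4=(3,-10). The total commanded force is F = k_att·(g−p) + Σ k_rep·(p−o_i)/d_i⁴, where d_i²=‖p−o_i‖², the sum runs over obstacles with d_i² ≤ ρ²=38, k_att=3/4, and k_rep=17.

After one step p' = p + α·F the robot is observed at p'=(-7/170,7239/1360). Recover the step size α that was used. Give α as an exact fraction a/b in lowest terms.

α = 1/20

F_att = 3/4·(g−p) = 3/4·(-1,-18) = (-0.7500,-13.5000)
o1: d²=181 > ρ²=38 → inactive
o2: d²=34 ≤ ρ²=38; F_rep = 17·(-5,-3)/34² = (-0.0735,-0.0441)
o3: d²=85 > ρ²=38 → inactive
o4: d²=265 > ρ²=38 → inactive
F = F_att + ΣF_rep = (-0.8235,-13.5441)
Δp = p'−p = (-0.0412,-0.6772); α = Δx/Fx = (-7/170) / (-14/17) = 1/20
check: Δy/Fy = (-921/1360) / (-921/68) = 1/20 ✓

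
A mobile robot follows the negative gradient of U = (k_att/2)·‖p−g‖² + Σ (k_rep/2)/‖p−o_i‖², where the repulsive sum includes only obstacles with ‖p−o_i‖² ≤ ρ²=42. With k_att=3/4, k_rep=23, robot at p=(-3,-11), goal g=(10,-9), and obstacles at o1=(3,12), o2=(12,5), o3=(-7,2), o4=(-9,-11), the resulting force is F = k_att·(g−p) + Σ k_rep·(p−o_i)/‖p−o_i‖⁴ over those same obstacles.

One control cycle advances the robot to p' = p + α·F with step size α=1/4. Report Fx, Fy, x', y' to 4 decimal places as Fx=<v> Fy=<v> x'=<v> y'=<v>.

F_att = 3/4·(g−p) = 3/4·(13,2) = (9.7500,1.5000)
o1: d²=565 > ρ²=42 → inactive
o2: d²=481 > ρ²=42 → inactive
o3: d²=185 > ρ²=42 → inactive
o4: d²=36 ≤ ρ²=42; F_rep = 23·(6,0)/36² = (0.1065,0.0000)
F = F_att + ΣF_rep = (9.8565,1.5000)
p' = p + 1/4·F = (-0.5359,-10.6250)

Fx=9.8565 Fy=1.5000 x'=-0.5359 y'=-10.6250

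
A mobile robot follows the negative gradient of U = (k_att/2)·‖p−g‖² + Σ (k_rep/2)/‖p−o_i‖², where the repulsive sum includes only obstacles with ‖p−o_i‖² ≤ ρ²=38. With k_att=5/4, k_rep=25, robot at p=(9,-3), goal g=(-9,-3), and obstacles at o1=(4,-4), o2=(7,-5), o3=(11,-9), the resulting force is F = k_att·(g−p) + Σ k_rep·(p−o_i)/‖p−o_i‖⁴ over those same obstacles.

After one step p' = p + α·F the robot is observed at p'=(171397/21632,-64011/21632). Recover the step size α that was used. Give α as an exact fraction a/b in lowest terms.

F_att = 5/4·(g−p) = 5/4·(-18,0) = (-22.5000,0.0000)
o1: d²=26 ≤ ρ²=38; F_rep = 25·(5,1)/26² = (0.1849,0.0370)
o2: d²=8 ≤ ρ²=38; F_rep = 25·(2,2)/8² = (0.7812,0.7812)
o3: d²=40 > ρ²=38 → inactive
F = F_att + ΣF_rep = (-21.5338,0.8182)
Δp = p'−p = (-1.0767,0.0409); α = Δx/Fx = (-23291/21632) / (-116455/5408) = 1/20
check: Δy/Fy = (885/21632) / (4425/5408) = 1/20 ✓

α = 1/20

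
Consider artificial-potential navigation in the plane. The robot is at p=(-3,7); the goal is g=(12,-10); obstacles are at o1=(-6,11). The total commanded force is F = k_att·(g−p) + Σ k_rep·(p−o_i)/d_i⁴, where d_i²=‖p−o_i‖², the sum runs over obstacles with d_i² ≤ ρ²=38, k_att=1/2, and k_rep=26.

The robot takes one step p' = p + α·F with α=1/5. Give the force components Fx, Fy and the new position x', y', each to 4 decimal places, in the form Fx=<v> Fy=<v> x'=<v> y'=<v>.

Fx=7.6248 Fy=-8.6664 x'=-1.4750 y'=5.2667

F_att = 1/2·(g−p) = 1/2·(15,-17) = (7.5000,-8.5000)
o1: d²=25 ≤ ρ²=38; F_rep = 26·(3,-4)/25² = (0.1248,-0.1664)
F = F_att + ΣF_rep = (7.6248,-8.6664)
p' = p + 1/5·F = (-1.4750,5.2667)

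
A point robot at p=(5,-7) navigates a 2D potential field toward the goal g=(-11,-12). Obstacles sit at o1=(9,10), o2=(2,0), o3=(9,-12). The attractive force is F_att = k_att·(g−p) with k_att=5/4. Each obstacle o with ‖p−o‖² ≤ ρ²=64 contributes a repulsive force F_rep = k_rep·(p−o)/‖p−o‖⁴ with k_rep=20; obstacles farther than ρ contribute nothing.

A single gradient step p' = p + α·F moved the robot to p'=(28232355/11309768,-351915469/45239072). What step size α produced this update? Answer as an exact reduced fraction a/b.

F_att = 5/4·(g−p) = 5/4·(-16,-5) = (-20.0000,-6.2500)
o1: d²=305 > ρ²=64 → inactive
o2: d²=58 ≤ ρ²=64; F_rep = 20·(3,-7)/58² = (0.0178,-0.0416)
o3: d²=41 ≤ ρ²=64; F_rep = 20·(-4,5)/41² = (-0.0476,0.0595)
F = F_att + ΣF_rep = (-20.0298,-6.2321)
Δp = p'−p = (-2.5037,-0.7790); α = Δx/Fx = (-28316485/11309768) / (-28316485/1413721) = 1/8
check: Δy/Fy = (-35241965/45239072) / (-35241965/5654884) = 1/8 ✓

α = 1/8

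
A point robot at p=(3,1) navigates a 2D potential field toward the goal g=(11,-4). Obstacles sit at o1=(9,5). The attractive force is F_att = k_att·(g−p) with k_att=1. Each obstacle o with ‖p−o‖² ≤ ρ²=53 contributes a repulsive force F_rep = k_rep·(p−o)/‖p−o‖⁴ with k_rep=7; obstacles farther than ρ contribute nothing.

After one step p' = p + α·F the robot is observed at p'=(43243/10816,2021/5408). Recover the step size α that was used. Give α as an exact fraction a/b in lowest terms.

F_att = 1·(g−p) = 1·(8,-5) = (8.0000,-5.0000)
o1: d²=52 ≤ ρ²=53; F_rep = 7·(-6,-4)/52² = (-0.0155,-0.0104)
F = F_att + ΣF_rep = (7.9845,-5.0104)
Δp = p'−p = (0.9981,-0.6263); α = Δx/Fx = (10795/10816) / (10795/1352) = 1/8
check: Δy/Fy = (-3387/5408) / (-3387/676) = 1/8 ✓

α = 1/8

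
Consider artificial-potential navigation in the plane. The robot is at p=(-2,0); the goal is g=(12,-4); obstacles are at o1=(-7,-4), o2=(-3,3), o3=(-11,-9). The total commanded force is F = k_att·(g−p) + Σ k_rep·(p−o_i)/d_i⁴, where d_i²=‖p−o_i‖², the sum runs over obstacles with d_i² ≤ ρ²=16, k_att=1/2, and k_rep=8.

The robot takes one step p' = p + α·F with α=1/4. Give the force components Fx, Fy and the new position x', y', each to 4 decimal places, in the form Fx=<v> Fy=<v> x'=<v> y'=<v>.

F_att = 1/2·(g−p) = 1/2·(14,-4) = (7.0000,-2.0000)
o1: d²=41 > ρ²=16 → inactive
o2: d²=10 ≤ ρ²=16; F_rep = 8·(1,-3)/10² = (0.0800,-0.2400)
o3: d²=162 > ρ²=16 → inactive
F = F_att + ΣF_rep = (7.0800,-2.2400)
p' = p + 1/4·F = (-0.2300,-0.5600)

Fx=7.0800 Fy=-2.2400 x'=-0.2300 y'=-0.5600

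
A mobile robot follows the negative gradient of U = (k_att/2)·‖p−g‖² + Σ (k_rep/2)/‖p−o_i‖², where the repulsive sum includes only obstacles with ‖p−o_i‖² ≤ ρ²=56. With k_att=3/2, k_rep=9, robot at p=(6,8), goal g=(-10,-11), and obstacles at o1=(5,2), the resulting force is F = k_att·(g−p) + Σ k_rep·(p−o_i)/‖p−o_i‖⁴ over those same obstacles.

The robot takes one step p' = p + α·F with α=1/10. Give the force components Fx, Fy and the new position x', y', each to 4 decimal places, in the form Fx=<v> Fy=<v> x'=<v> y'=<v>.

Fx=-23.9934 Fy=-28.4606 x'=3.6007 y'=5.1539

F_att = 3/2·(g−p) = 3/2·(-16,-19) = (-24.0000,-28.5000)
o1: d²=37 ≤ ρ²=56; F_rep = 9·(1,6)/37² = (0.0066,0.0394)
F = F_att + ΣF_rep = (-23.9934,-28.4606)
p' = p + 1/10·F = (3.6007,5.1539)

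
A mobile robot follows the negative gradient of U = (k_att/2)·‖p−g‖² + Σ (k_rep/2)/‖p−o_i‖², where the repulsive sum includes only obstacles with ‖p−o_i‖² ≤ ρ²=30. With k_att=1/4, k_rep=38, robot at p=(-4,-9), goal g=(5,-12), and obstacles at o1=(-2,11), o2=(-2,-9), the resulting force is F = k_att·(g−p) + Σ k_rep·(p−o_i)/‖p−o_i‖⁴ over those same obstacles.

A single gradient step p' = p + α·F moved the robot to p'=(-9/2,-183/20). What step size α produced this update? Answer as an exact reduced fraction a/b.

α = 1/5

F_att = 1/4·(g−p) = 1/4·(9,-3) = (2.2500,-0.7500)
o1: d²=404 > ρ²=30 → inactive
o2: d²=4 ≤ ρ²=30; F_rep = 38·(-2,0)/4² = (-4.7500,0.0000)
F = F_att + ΣF_rep = (-2.5000,-0.7500)
Δp = p'−p = (-0.5000,-0.1500); α = Δx/Fx = (-1/2) / (-5/2) = 1/5
check: Δy/Fy = (-3/20) / (-3/4) = 1/5 ✓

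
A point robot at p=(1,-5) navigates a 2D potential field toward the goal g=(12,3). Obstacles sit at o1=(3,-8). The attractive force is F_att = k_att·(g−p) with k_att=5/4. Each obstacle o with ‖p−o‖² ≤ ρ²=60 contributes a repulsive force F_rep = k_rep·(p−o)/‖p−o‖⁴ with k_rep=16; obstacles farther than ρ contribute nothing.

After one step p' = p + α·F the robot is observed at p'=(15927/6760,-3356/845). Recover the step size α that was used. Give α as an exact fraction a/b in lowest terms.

F_att = 5/4·(g−p) = 5/4·(11,8) = (13.7500,10.0000)
o1: d²=13 ≤ ρ²=60; F_rep = 16·(-2,3)/13² = (-0.1893,0.2840)
F = F_att + ΣF_rep = (13.5607,10.2840)
Δp = p'−p = (1.3561,1.0284); α = Δx/Fx = (9167/6760) / (9167/676) = 1/10
check: Δy/Fy = (869/845) / (1738/169) = 1/10 ✓

α = 1/10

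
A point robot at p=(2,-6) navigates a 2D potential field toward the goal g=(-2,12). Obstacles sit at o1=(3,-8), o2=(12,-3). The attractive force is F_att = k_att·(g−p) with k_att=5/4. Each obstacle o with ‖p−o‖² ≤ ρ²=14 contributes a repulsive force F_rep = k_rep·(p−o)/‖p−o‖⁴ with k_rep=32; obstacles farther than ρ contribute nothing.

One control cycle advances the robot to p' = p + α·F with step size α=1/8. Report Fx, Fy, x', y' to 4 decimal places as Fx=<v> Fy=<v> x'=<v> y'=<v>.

Fx=-6.2800 Fy=25.0600 x'=1.2150 y'=-2.8675

F_att = 5/4·(g−p) = 5/4·(-4,18) = (-5.0000,22.5000)
o1: d²=5 ≤ ρ²=14; F_rep = 32·(-1,2)/5² = (-1.2800,2.5600)
o2: d²=109 > ρ²=14 → inactive
F = F_att + ΣF_rep = (-6.2800,25.0600)
p' = p + 1/8·F = (1.2150,-2.8675)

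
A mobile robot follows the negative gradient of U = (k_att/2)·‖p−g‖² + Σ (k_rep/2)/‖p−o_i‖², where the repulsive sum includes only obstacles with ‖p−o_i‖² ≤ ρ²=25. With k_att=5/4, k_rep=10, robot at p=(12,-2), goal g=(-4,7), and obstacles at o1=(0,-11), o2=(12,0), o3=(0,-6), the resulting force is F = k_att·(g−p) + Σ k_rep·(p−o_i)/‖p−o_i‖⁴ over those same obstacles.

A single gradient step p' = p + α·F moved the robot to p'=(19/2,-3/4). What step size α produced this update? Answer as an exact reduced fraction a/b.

α = 1/8

F_att = 5/4·(g−p) = 5/4·(-16,9) = (-20.0000,11.2500)
o1: d²=225 > ρ²=25 → inactive
o2: d²=4 ≤ ρ²=25; F_rep = 10·(0,-2)/4² = (0.0000,-1.2500)
o3: d²=160 > ρ²=25 → inactive
F = F_att + ΣF_rep = (-20.0000,10.0000)
Δp = p'−p = (-2.5000,1.2500); α = Δx/Fx = (-5/2) / (-20) = 1/8
check: Δy/Fy = (5/4) / (10) = 1/8 ✓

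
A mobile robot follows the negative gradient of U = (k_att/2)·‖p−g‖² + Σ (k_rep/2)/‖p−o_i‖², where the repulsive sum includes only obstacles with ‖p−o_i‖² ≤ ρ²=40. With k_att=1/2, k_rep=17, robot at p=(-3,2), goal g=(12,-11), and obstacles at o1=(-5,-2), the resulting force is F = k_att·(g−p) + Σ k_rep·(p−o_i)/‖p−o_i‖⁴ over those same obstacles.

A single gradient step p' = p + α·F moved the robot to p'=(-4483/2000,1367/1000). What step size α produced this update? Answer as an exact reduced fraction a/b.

F_att = 1/2·(g−p) = 1/2·(15,-13) = (7.5000,-6.5000)
o1: d²=20 ≤ ρ²=40; F_rep = 17·(2,4)/20² = (0.0850,0.1700)
F = F_att + ΣF_rep = (7.5850,-6.3300)
Δp = p'−p = (0.7585,-0.6330); α = Δx/Fx = (1517/2000) / (1517/200) = 1/10
check: Δy/Fy = (-633/1000) / (-633/100) = 1/10 ✓

α = 1/10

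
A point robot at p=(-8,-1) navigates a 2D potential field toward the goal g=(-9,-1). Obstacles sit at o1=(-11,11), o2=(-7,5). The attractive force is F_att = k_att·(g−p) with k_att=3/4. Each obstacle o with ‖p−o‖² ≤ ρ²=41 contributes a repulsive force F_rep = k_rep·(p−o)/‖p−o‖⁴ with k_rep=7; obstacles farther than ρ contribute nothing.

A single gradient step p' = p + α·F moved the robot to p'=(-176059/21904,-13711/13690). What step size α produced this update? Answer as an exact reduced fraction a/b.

F_att = 3/4·(g−p) = 3/4·(-1,0) = (-0.7500,0.0000)
o1: d²=153 > ρ²=41 → inactive
o2: d²=37 ≤ ρ²=41; F_rep = 7·(-1,-6)/37² = (-0.0051,-0.0307)
F = F_att + ΣF_rep = (-0.7551,-0.0307)
Δp = p'−p = (-0.0378,-0.0015); α = Δx/Fx = (-827/21904) / (-4135/5476) = 1/20
check: Δy/Fy = (-21/13690) / (-42/1369) = 1/20 ✓

α = 1/20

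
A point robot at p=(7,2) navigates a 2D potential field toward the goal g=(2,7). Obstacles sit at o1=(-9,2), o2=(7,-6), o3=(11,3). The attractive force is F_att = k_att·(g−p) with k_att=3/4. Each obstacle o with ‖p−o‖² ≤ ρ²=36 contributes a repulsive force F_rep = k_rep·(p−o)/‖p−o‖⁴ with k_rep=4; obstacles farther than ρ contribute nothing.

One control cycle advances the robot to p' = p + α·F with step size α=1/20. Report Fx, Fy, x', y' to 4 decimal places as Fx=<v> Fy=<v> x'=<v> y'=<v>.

F_att = 3/4·(g−p) = 3/4·(-5,5) = (-3.7500,3.7500)
o1: d²=256 > ρ²=36 → inactive
o2: d²=64 > ρ²=36 → inactive
o3: d²=17 ≤ ρ²=36; F_rep = 4·(-4,-1)/17² = (-0.0554,-0.0138)
F = F_att + ΣF_rep = (-3.8054,3.7362)
p' = p + 1/20·F = (6.8097,2.1868)

Fx=-3.8054 Fy=3.7362 x'=6.8097 y'=2.1868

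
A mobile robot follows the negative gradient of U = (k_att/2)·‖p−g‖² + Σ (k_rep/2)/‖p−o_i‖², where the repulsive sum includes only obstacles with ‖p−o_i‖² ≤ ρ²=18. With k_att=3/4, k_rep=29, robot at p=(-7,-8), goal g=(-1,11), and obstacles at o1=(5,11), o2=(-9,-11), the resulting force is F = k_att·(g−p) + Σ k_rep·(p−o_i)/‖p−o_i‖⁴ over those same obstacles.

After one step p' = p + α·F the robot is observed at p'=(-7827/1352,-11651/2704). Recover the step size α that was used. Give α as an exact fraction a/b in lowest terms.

α = 1/4

F_att = 3/4·(g−p) = 3/4·(6,19) = (4.5000,14.2500)
o1: d²=505 > ρ²=18 → inactive
o2: d²=13 ≤ ρ²=18; F_rep = 29·(2,3)/13² = (0.3432,0.5148)
F = F_att + ΣF_rep = (4.8432,14.7648)
Δp = p'−p = (1.2108,3.6912); α = Δx/Fx = (1637/1352) / (1637/338) = 1/4
check: Δy/Fy = (9981/2704) / (9981/676) = 1/4 ✓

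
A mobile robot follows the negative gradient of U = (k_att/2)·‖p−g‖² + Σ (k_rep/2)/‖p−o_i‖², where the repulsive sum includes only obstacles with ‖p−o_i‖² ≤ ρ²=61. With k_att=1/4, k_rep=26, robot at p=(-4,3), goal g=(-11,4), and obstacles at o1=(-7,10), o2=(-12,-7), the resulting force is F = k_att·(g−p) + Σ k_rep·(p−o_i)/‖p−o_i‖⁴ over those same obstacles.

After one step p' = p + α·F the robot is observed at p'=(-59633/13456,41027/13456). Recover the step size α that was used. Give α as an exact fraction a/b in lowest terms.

α = 1/4

F_att = 1/4·(g−p) = 1/4·(-7,1) = (-1.7500,0.2500)
o1: d²=58 ≤ ρ²=61; F_rep = 26·(3,-7)/58² = (0.0232,-0.0541)
o2: d²=164 > ρ²=61 → inactive
F = F_att + ΣF_rep = (-1.7268,0.1959)
Δp = p'−p = (-0.4317,0.0490); α = Δx/Fx = (-5809/13456) / (-5809/3364) = 1/4
check: Δy/Fy = (659/13456) / (659/3364) = 1/4 ✓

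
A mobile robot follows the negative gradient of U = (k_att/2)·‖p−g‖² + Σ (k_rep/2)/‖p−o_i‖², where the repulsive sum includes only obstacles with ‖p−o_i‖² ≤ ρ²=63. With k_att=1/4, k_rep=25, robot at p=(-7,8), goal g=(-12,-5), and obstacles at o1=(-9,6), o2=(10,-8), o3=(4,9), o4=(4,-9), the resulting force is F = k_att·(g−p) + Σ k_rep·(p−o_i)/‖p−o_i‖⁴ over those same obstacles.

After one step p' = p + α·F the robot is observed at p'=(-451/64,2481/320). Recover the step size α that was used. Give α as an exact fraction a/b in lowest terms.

α = 1/10

F_att = 1/4·(g−p) = 1/4·(-5,-13) = (-1.2500,-3.2500)
o1: d²=8 ≤ ρ²=63; F_rep = 25·(2,2)/8² = (0.7812,0.7812)
o2: d²=545 > ρ²=63 → inactive
o3: d²=122 > ρ²=63 → inactive
o4: d²=410 > ρ²=63 → inactive
F = F_att + ΣF_rep = (-0.4688,-2.4688)
Δp = p'−p = (-0.0469,-0.2469); α = Δx/Fx = (-3/64) / (-15/32) = 1/10
check: Δy/Fy = (-79/320) / (-79/32) = 1/10 ✓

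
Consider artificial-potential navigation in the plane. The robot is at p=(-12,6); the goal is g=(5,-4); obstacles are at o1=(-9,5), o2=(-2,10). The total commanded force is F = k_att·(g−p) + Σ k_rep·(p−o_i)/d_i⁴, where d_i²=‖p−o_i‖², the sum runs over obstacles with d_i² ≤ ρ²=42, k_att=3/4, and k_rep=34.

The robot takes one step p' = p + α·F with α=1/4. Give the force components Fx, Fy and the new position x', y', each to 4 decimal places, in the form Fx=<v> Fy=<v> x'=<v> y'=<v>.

Fx=11.7300 Fy=-7.1600 x'=-9.0675 y'=4.2100

F_att = 3/4·(g−p) = 3/4·(17,-10) = (12.7500,-7.5000)
o1: d²=10 ≤ ρ²=42; F_rep = 34·(-3,1)/10² = (-1.0200,0.3400)
o2: d²=116 > ρ²=42 → inactive
F = F_att + ΣF_rep = (11.7300,-7.1600)
p' = p + 1/4·F = (-9.0675,4.2100)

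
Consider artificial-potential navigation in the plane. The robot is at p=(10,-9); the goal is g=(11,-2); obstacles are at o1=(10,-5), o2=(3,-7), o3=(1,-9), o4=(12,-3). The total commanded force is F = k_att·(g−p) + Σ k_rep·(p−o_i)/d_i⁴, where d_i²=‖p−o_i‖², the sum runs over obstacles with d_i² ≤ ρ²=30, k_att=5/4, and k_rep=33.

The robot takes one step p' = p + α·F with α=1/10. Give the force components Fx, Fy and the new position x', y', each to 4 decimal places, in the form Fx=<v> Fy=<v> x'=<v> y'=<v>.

F_att = 5/4·(g−p) = 5/4·(1,7) = (1.2500,8.7500)
o1: d²=16 ≤ ρ²=30; F_rep = 33·(0,-4)/16² = (0.0000,-0.5156)
o2: d²=53 > ρ²=30 → inactive
o3: d²=81 > ρ²=30 → inactive
o4: d²=40 > ρ²=30 → inactive
F = F_att + ΣF_rep = (1.2500,8.2344)
p' = p + 1/10·F = (10.1250,-8.1766)

Fx=1.2500 Fy=8.2344 x'=10.1250 y'=-8.1766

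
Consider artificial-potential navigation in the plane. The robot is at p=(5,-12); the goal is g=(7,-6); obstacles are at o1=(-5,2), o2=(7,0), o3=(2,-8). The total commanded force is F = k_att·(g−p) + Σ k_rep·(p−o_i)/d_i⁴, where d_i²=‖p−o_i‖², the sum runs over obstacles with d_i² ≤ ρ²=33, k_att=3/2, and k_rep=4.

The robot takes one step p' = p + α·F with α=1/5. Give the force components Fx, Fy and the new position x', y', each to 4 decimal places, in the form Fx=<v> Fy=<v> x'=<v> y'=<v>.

F_att = 3/2·(g−p) = 3/2·(2,6) = (3.0000,9.0000)
o1: d²=296 > ρ²=33 → inactive
o2: d²=148 > ρ²=33 → inactive
o3: d²=25 ≤ ρ²=33; F_rep = 4·(3,-4)/25² = (0.0192,-0.0256)
F = F_att + ΣF_rep = (3.0192,8.9744)
p' = p + 1/5·F = (5.6038,-10.2051)

Fx=3.0192 Fy=8.9744 x'=5.6038 y'=-10.2051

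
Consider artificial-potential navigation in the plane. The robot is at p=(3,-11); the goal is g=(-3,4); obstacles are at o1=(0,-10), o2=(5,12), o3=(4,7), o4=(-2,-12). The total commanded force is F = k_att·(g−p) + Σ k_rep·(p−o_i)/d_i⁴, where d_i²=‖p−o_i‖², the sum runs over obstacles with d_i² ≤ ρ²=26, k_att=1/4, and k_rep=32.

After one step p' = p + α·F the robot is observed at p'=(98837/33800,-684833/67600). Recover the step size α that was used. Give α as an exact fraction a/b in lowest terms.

F_att = 1/4·(g−p) = 1/4·(-6,15) = (-1.5000,3.7500)
o1: d²=10 ≤ ρ²=26; F_rep = 32·(3,-1)/10² = (0.9600,-0.3200)
o2: d²=533 > ρ²=26 → inactive
o3: d²=325 > ρ²=26 → inactive
o4: d²=26 ≤ ρ²=26; F_rep = 32·(5,1)/26² = (0.2367,0.0473)
F = F_att + ΣF_rep = (-0.3033,3.4773)
Δp = p'−p = (-0.0758,0.8693); α = Δx/Fx = (-2563/33800) / (-2563/8450) = 1/4
check: Δy/Fy = (58767/67600) / (58767/16900) = 1/4 ✓

α = 1/4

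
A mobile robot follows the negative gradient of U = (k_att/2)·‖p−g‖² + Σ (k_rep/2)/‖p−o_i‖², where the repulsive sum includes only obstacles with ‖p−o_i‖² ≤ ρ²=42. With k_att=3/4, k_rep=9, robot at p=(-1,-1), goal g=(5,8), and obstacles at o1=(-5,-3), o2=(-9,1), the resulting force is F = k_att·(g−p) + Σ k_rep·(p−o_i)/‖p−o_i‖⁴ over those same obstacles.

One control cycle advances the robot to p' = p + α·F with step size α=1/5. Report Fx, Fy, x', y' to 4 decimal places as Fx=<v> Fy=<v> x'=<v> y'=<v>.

Fx=4.5900 Fy=6.7950 x'=-0.0820 y'=0.3590

F_att = 3/4·(g−p) = 3/4·(6,9) = (4.5000,6.7500)
o1: d²=20 ≤ ρ²=42; F_rep = 9·(4,2)/20² = (0.0900,0.0450)
o2: d²=68 > ρ²=42 → inactive
F = F_att + ΣF_rep = (4.5900,6.7950)
p' = p + 1/5·F = (-0.0820,0.3590)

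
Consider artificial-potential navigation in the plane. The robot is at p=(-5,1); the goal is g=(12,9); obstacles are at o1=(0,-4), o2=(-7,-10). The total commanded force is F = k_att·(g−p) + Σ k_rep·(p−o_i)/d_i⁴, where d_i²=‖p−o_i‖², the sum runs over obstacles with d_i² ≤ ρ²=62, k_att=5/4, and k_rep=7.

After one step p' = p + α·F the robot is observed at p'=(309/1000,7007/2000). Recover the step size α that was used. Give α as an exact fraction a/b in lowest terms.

α = 1/4

F_att = 5/4·(g−p) = 5/4·(17,8) = (21.2500,10.0000)
o1: d²=50 ≤ ρ²=62; F_rep = 7·(-5,5)/50² = (-0.0140,0.0140)
o2: d²=125 > ρ²=62 → inactive
F = F_att + ΣF_rep = (21.2360,10.0140)
Δp = p'−p = (5.3090,2.5035); α = Δx/Fx = (5309/1000) / (5309/250) = 1/4
check: Δy/Fy = (5007/2000) / (5007/500) = 1/4 ✓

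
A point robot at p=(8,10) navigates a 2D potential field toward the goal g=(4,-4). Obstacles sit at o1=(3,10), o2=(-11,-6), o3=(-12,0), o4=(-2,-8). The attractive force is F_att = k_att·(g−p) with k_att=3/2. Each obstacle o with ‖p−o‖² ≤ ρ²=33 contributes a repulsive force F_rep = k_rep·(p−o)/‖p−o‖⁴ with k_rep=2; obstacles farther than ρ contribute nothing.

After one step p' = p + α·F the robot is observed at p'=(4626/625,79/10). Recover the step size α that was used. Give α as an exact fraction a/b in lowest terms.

F_att = 3/2·(g−p) = 3/2·(-4,-14) = (-6.0000,-21.0000)
o1: d²=25 ≤ ρ²=33; F_rep = 2·(5,0)/25² = (0.0160,0.0000)
o2: d²=617 > ρ²=33 → inactive
o3: d²=500 > ρ²=33 → inactive
o4: d²=424 > ρ²=33 → inactive
F = F_att + ΣF_rep = (-5.9840,-21.0000)
Δp = p'−p = (-0.5984,-2.1000); α = Δx/Fx = (-374/625) / (-748/125) = 1/10
check: Δy/Fy = (-21/10) / (-21) = 1/10 ✓

α = 1/10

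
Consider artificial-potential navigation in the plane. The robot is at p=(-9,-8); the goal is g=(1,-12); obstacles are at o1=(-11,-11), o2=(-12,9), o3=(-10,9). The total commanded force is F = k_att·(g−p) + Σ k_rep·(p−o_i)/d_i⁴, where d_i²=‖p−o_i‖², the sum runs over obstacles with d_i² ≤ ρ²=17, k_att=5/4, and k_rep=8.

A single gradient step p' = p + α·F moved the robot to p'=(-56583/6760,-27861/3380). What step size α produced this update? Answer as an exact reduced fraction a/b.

F_att = 5/4·(g−p) = 5/4·(10,-4) = (12.5000,-5.0000)
o1: d²=13 ≤ ρ²=17; F_rep = 8·(2,3)/13² = (0.0947,0.1420)
o2: d²=298 > ρ²=17 → inactive
o3: d²=290 > ρ²=17 → inactive
F = F_att + ΣF_rep = (12.5947,-4.8580)
Δp = p'−p = (0.6297,-0.2429); α = Δx/Fx = (4257/6760) / (4257/338) = 1/20
check: Δy/Fy = (-821/3380) / (-821/169) = 1/20 ✓

α = 1/20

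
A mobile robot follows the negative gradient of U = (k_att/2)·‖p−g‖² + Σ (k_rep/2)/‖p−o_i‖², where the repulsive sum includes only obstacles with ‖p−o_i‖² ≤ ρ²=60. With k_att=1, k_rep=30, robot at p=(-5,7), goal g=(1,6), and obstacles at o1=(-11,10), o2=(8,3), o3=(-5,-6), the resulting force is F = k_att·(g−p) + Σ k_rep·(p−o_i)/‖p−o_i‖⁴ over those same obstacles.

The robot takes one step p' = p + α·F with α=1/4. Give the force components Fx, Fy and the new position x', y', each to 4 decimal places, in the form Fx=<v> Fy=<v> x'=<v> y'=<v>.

Fx=6.0889 Fy=-1.0444 x'=-3.4778 y'=6.7389

F_att = 1·(g−p) = 1·(6,-1) = (6.0000,-1.0000)
o1: d²=45 ≤ ρ²=60; F_rep = 30·(6,-3)/45² = (0.0889,-0.0444)
o2: d²=185 > ρ²=60 → inactive
o3: d²=169 > ρ²=60 → inactive
F = F_att + ΣF_rep = (6.0889,-1.0444)
p' = p + 1/4·F = (-3.4778,6.7389)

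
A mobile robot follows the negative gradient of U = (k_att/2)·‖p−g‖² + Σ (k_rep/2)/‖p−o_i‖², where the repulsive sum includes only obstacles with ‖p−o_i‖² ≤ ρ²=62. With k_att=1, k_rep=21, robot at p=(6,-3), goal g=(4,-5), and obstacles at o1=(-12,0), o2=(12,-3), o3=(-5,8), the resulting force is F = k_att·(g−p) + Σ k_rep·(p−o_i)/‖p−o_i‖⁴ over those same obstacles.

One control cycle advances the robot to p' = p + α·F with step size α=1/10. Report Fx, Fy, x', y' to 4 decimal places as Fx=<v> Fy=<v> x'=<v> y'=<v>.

F_att = 1·(g−p) = 1·(-2,-2) = (-2.0000,-2.0000)
o1: d²=333 > ρ²=62 → inactive
o2: d²=36 ≤ ρ²=62; F_rep = 21·(-6,0)/36² = (-0.0972,0.0000)
o3: d²=242 > ρ²=62 → inactive
F = F_att + ΣF_rep = (-2.0972,-2.0000)
p' = p + 1/10·F = (5.7903,-3.2000)

Fx=-2.0972 Fy=-2.0000 x'=5.7903 y'=-3.2000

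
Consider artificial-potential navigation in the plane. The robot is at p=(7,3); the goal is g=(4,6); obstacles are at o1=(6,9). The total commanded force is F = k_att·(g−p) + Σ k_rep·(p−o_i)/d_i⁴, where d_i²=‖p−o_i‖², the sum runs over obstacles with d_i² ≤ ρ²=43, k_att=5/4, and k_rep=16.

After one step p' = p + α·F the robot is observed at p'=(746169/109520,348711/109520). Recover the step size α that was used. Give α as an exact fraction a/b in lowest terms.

F_att = 5/4·(g−p) = 5/4·(-3,3) = (-3.7500,3.7500)
o1: d²=37 ≤ ρ²=43; F_rep = 16·(1,-6)/37² = (0.0117,-0.0701)
F = F_att + ΣF_rep = (-3.7383,3.6799)
Δp = p'−p = (-0.1869,0.1840); α = Δx/Fx = (-20471/109520) / (-20471/5476) = 1/20
check: Δy/Fy = (20151/109520) / (20151/5476) = 1/20 ✓

α = 1/20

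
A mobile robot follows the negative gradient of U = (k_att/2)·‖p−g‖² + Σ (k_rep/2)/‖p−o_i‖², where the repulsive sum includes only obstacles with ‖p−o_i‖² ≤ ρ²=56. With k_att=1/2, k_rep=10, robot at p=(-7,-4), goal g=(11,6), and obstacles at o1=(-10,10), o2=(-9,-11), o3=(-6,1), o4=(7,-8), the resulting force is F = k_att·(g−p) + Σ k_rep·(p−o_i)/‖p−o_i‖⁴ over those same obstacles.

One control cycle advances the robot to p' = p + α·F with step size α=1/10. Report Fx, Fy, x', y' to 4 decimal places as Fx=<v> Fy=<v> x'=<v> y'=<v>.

Fx=8.9923 Fy=4.9510 x'=-6.1008 y'=-3.5049

F_att = 1/2·(g−p) = 1/2·(18,10) = (9.0000,5.0000)
o1: d²=205 > ρ²=56 → inactive
o2: d²=53 ≤ ρ²=56; F_rep = 10·(2,7)/53² = (0.0071,0.0249)
o3: d²=26 ≤ ρ²=56; F_rep = 10·(-1,-5)/26² = (-0.0148,-0.0740)
o4: d²=212 > ρ²=56 → inactive
F = F_att + ΣF_rep = (8.9923,4.9510)
p' = p + 1/10·F = (-6.1008,-3.5049)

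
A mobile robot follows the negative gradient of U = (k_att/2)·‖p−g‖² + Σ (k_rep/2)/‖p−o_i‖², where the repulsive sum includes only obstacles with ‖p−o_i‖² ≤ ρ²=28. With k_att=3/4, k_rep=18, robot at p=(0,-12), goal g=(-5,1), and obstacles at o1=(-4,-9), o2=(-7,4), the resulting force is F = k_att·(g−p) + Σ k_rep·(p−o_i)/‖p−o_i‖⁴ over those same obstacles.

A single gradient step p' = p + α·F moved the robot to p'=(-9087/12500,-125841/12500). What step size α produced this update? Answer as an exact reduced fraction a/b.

F_att = 3/4·(g−p) = 3/4·(-5,13) = (-3.7500,9.7500)
o1: d²=25 ≤ ρ²=28; F_rep = 18·(4,-3)/25² = (0.1152,-0.0864)
o2: d²=305 > ρ²=28 → inactive
F = F_att + ΣF_rep = (-3.6348,9.6636)
Δp = p'−p = (-0.7270,1.9327); α = Δx/Fx = (-9087/12500) / (-9087/2500) = 1/5
check: Δy/Fy = (24159/12500) / (24159/2500) = 1/5 ✓

α = 1/5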